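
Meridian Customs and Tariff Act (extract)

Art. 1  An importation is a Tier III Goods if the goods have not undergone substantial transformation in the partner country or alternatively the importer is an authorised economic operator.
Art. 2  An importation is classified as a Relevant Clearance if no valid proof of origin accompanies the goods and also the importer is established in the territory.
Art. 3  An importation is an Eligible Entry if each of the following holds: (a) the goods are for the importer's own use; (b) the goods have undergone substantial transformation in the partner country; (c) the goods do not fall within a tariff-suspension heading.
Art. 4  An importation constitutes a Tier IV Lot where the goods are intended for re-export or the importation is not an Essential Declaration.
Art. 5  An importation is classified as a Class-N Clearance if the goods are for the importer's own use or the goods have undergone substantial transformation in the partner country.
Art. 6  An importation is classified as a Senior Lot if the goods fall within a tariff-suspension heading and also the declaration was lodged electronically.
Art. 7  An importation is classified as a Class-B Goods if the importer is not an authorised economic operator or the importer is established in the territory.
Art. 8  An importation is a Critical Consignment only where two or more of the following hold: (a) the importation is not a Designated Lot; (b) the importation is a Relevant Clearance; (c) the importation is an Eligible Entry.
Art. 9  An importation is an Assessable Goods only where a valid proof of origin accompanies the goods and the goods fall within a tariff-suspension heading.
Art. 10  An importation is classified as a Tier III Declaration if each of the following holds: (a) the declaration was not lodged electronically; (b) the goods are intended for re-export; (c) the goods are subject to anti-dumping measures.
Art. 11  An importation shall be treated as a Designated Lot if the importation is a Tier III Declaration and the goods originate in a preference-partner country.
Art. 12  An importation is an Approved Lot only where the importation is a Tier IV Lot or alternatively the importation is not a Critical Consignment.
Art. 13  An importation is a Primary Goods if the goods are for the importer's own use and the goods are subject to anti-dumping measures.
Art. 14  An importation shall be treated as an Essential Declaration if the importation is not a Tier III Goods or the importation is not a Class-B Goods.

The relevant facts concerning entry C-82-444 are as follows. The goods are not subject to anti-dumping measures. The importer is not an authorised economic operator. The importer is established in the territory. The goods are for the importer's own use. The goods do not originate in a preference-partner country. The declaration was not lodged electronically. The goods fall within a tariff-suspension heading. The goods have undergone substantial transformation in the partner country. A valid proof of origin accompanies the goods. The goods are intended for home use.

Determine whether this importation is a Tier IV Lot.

No

article 1 — Tier III Goods: [the goods have not undergone substantial transformation in the partner country? no] OR [the importer is an authorised economic operator? no] → not satisfied.
article 7 — Class-B Goods: [the importer is not an authorised economic operator? yes] OR [the importer is established in the territory? yes] → satisfied.
article 14 — Essential Declaration: [not a Tier III Goods (article 1)? yes] OR [not a Class-B Goods (article 7)? no] → satisfied.
article 4 — Tier IV Lot: [the goods are intended for re-export? no] OR [not an Essential Declaration (article 14)? no] → not satisfied.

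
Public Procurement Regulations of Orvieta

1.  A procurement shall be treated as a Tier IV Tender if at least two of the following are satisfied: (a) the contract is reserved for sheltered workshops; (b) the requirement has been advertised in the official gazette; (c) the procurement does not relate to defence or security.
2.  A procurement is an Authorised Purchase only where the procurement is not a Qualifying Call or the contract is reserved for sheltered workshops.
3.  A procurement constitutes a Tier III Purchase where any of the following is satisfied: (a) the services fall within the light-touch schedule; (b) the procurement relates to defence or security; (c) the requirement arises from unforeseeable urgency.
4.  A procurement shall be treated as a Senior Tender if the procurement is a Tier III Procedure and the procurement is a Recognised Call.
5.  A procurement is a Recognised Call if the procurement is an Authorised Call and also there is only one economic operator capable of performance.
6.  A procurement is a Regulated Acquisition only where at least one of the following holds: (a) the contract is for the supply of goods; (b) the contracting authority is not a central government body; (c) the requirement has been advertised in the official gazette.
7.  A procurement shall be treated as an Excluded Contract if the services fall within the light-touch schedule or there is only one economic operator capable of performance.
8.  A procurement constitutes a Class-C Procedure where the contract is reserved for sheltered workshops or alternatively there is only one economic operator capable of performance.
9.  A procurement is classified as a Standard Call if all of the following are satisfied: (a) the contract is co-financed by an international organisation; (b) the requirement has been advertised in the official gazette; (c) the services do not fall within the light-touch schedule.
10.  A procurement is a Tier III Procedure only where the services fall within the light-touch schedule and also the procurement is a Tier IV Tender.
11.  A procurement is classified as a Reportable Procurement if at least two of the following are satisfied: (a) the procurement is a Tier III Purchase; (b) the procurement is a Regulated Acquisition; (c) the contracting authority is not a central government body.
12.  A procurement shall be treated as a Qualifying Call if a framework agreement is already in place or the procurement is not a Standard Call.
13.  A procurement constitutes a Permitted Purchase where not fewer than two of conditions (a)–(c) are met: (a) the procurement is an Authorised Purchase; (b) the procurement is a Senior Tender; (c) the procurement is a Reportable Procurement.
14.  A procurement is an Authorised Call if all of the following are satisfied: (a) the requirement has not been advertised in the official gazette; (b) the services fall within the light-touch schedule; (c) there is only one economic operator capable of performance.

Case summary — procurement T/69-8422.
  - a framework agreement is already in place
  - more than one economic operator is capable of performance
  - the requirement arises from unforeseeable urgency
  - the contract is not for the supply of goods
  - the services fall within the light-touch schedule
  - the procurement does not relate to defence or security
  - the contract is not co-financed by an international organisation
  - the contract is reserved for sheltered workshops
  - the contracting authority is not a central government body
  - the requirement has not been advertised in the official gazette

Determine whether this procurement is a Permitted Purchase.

paragraph 9 — Standard Call: [the contract is co-financed by an international organisation? no] AND [the requirement has been advertised in the official gazette? no] AND [the services do not fall within the light-touch schedule? no] → not satisfied.
paragraph 12 — Qualifying Call: [a framework agreement is already in place? yes] OR [not a Standard Call (paragraph 9)? yes] → satisfied.
paragraph 2 — Authorised Purchase: [not a Qualifying Call (paragraph 12)? no] OR [the contract is reserved for sheltered workshops? yes] → satisfied.
paragraph 1 — Tier IV Tender: the contract is reserved for sheltered workshops? yes; the requirement has been advertised in the official gazette? no; the procurement does not relate to defence or security? yes — 2 of 3 hold (need ≥2) → satisfied.
paragraph 10 — Tier III Procedure: [the services fall within the light-touch schedule? yes] AND [Tier IV Tender (paragraph 1)? yes] → satisfied.
paragraph 14 — Authorised Call: [the requirement has not been advertised in the official gazette? yes] AND [the services fall within the light-touch schedule? yes] AND [there is only one economic operator capable of performance? no] → not satisfied.
paragraph 5 — Recognised Call: [Authorised Call (paragraph 14)? no] AND [there is only one economic operator capable of performance? no] → not satisfied.
paragraph 4 — Senior Tender: [Tier III Procedure (paragraph 10)? yes] AND [Recognised Call (paragraph 5)? no] → not satisfied.
paragraph 3 — Tier III Purchase: [the services fall within the light-touch schedule? yes] OR [the procurement relates to defence or security? no] OR [the requirement arises from unforeseeable urgency? yes] → satisfied.
paragraph 6 — Regulated Acquisition: [the contract is for the supply of goods? no] OR [the contracting authority is not a central government body? yes] OR [the requirement has been advertised in the official gazette? no] → satisfied.
paragraph 11 — Reportable Procurement: Tier III Purchase (paragraph 3)? yes; Regulated Acquisition (paragraph 6)? yes; the contracting authority is not a central government body? yes — 3 of 3 hold (need ≥2) → satisfied.
paragraph 13 — Permitted Purchase: Authorised Purchase (paragraph 2)? yes; Senior Tender (paragraph 4)? no; Reportable Procurement (paragraph 11)? yes — 2 of 3 hold (need ≥2) → satisfied.

Yes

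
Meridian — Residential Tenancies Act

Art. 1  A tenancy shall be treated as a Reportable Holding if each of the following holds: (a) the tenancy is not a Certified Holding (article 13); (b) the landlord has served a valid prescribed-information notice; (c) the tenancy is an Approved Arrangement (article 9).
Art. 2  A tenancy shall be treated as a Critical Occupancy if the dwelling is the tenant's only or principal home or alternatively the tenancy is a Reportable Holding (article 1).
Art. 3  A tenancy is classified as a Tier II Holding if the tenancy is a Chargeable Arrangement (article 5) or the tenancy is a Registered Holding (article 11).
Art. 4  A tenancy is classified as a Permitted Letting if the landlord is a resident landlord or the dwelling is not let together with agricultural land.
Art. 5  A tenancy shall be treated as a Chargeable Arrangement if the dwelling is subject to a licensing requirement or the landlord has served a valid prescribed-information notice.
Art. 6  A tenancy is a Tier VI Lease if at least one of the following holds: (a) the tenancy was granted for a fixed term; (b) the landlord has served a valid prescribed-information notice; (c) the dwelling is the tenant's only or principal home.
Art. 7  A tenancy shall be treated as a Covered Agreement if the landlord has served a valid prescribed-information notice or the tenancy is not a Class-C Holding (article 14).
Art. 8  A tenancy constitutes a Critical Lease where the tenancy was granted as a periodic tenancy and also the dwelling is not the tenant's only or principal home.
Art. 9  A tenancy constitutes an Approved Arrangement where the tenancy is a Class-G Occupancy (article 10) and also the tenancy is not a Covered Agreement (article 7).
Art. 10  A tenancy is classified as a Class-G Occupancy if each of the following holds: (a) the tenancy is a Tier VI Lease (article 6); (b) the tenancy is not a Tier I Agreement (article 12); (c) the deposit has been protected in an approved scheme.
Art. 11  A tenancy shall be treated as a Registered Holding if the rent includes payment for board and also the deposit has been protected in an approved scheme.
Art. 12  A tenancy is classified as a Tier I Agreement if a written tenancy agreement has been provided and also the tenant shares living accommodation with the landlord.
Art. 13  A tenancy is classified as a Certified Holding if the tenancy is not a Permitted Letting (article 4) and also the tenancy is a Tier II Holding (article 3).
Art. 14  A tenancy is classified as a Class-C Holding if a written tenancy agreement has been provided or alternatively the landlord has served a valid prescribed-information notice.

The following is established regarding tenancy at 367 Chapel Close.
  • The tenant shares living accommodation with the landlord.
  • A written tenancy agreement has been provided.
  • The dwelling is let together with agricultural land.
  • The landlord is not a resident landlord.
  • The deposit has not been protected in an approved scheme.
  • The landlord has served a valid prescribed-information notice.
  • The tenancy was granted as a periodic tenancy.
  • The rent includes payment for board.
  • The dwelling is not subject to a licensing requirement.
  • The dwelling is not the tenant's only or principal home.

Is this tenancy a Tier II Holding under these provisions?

article 5 — Chargeable Arrangement: [the dwelling is subject to a licensing requirement? no] OR [the landlord has served a valid prescribed-information notice? yes] → satisfied.
article 11 — Registered Holding: [the rent includes payment for board? yes] AND [the deposit has been protected in an approved scheme? no] → not satisfied.
article 3 — Tier II Holding: [Chargeable Arrangement (article 5)? yes] OR [Registered Holding (article 11)? no] → satisfied.

Yes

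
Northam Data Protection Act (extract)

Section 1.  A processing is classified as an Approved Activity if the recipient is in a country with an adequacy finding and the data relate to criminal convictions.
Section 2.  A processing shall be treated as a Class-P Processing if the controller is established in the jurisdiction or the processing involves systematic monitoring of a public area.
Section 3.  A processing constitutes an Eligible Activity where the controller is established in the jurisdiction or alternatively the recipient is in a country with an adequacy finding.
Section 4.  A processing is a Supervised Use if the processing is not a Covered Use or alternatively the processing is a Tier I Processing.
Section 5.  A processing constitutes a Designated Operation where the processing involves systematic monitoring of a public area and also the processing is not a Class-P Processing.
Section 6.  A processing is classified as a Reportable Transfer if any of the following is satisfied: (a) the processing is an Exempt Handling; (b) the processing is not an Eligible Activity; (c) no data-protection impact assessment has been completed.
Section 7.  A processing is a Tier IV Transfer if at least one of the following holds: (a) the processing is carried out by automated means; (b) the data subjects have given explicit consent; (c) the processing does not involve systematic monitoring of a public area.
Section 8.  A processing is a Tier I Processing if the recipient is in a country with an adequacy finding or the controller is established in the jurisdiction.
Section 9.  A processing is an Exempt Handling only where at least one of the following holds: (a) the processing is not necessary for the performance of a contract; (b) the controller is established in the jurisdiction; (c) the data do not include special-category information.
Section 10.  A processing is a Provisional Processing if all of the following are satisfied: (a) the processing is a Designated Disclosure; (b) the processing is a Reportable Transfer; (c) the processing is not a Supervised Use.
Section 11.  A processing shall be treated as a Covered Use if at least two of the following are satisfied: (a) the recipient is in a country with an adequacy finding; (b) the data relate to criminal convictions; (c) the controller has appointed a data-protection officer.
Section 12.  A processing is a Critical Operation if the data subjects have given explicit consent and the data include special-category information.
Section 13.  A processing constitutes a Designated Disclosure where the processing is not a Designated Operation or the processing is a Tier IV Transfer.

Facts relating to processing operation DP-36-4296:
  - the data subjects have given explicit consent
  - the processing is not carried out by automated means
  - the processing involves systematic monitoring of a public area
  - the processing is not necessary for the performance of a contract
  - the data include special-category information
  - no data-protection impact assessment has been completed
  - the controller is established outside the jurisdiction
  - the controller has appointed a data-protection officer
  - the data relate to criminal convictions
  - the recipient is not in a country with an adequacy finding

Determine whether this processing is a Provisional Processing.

Under section 2: the controller is established in the jurisdiction? no; or the processing involves systematic monitoring of a public area? yes. So the processing is a Class-P Processing.
Under section 5: the processing involves systematic monitoring of a public area? yes; and not a Class-P Processing (section 2)? no. So the processing is not a Designated Operation.
Under section 7: the processing is carried out by automated means? no; or the data subjects have given explicit consent? yes; or the processing does not involve systematic monitoring of a public area? no. So the processing is a Tier IV Transfer.
Under section 13: not a Designated Operation (section 5)? yes; or Tier IV Transfer (section 7)? yes. So the processing is a Designated Disclosure.
Under section 9: the processing is not necessary for the performance of a contract? yes; or the controller is established in the jurisdiction? no; or the data do not include special-category information? no. So the processing is an Exempt Handling.
Under section 3: the controller is established in the jurisdiction? no; or the recipient is in a country with an adequacy finding? no. So the processing is not an Eligible Activity.
Under section 6: Exempt Handling (section 9)? yes; or not an Eligible Activity (section 3)? yes; or no data-protection impact assessment has been completed? yes. So the processing is a Reportable Transfer.
Under section 11: the recipient is in a country with an adequacy finding? no; the data relate to criminal convictions? yes; the controller has appointed a data-protection officer? yes — 2 of 3 hold (need ≥2) → satisfied.
Under section 8: the recipient is in a country with an adequacy finding? no; or the controller is established in the jurisdiction? no. So the processing is not a Tier I Processing.
Under section 4: not a Covered Use (section 11)? no; or Tier I Processing (section 8)? no. So the processing is not a Supervised Use.
Under section 10: Designated Disclosure (section 13)? yes; and Reportable Transfer (section 6)? yes; and not a Supervised Use (section 4)? yes. So the processing is a Provisional Processing.

Yes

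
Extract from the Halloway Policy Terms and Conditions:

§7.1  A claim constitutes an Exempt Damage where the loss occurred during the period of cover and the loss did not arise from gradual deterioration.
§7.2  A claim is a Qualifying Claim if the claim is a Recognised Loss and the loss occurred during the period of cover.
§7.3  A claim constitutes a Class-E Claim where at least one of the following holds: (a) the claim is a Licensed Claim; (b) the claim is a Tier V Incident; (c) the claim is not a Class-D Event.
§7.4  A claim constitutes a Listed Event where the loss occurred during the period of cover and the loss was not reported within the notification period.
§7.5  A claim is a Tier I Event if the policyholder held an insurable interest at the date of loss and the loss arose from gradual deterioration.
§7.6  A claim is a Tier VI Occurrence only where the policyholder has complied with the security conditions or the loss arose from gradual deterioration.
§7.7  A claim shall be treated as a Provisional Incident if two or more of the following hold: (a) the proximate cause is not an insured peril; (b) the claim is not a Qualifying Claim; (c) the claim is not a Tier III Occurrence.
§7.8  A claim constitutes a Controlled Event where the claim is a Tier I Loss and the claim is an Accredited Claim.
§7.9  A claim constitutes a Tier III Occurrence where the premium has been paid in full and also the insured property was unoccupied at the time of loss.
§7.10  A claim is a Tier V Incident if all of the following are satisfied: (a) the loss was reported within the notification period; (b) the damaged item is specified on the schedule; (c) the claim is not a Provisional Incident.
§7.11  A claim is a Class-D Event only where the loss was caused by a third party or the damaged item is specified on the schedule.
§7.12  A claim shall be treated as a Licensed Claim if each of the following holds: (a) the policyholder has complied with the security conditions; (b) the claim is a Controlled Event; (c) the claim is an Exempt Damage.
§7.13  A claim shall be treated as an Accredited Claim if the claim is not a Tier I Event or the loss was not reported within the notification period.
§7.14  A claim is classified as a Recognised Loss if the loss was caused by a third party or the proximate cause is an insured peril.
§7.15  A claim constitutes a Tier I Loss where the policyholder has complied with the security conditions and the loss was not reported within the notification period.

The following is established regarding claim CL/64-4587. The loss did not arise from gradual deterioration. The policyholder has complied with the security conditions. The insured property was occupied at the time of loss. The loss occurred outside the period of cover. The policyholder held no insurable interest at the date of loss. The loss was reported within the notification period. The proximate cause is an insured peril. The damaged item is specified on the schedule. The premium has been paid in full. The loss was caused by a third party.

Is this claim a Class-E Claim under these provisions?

No

§7.15 — Tier I Loss: [the policyholder has complied with the security conditions? yes] AND [the loss was not reported within the notification period? no] → not satisfied.
§7.5 — Tier I Event: [the policyholder held an insurable interest at the date of loss? no] AND [the loss arose from gradual deterioration? no] → not satisfied.
§7.13 — Accredited Claim: [not a Tier I Event (§7.5)? yes] OR [the loss was not reported within the notification period? no] → satisfied.
§7.8 — Controlled Event: [Tier I Loss (§7.15)? no] AND [Accredited Claim (§7.13)? yes] → not satisfied.
§7.1 — Exempt Damage: [the loss occurred during the period of cover? no] AND [the loss did not arise from gradual deterioration? yes] → not satisfied.
§7.12 — Licensed Claim: [the policyholder has complied with the security conditions? yes] AND [Controlled Event (§7.8)? no] AND [Exempt Damage (§7.1)? no] → not satisfied.
§7.14 — Recognised Loss: [the loss was caused by a third party? yes] OR [the proximate cause is an insured peril? yes] → satisfied.
§7.2 — Qualifying Claim: [Recognised Loss (§7.14)? yes] AND [the loss occurred during the period of cover? no] → not satisfied.
§7.9 — Tier III Occurrence: [the premium has been paid in full? yes] AND [the insured property was unoccupied at the time of loss? no] → not satisfied.
§7.7 — Provisional Incident: the proximate cause is not an insured peril? no; not a Qualifying Claim (§7.2)? yes; not a Tier III Occurrence (§7.9)? yes — 2 of 3 hold (need ≥2) → satisfied.
§7.10 — Tier V Incident: [the loss was reported within the notification period? yes] AND [the damaged item is specified on the schedule? yes] AND [not a Provisional Incident (§7.7)? no] → not satisfied.
§7.11 — Class-D Event: [the loss was caused by a third party? yes] OR [the damaged item is specified on the schedule? yes] → satisfied.
§7.3 — Class-E Claim: [Licensed Claim (§7.12)? no] OR [Tier V Incident (§7.10)? no] OR [not a Class-D Event (§7.11)? no] → not satisfied.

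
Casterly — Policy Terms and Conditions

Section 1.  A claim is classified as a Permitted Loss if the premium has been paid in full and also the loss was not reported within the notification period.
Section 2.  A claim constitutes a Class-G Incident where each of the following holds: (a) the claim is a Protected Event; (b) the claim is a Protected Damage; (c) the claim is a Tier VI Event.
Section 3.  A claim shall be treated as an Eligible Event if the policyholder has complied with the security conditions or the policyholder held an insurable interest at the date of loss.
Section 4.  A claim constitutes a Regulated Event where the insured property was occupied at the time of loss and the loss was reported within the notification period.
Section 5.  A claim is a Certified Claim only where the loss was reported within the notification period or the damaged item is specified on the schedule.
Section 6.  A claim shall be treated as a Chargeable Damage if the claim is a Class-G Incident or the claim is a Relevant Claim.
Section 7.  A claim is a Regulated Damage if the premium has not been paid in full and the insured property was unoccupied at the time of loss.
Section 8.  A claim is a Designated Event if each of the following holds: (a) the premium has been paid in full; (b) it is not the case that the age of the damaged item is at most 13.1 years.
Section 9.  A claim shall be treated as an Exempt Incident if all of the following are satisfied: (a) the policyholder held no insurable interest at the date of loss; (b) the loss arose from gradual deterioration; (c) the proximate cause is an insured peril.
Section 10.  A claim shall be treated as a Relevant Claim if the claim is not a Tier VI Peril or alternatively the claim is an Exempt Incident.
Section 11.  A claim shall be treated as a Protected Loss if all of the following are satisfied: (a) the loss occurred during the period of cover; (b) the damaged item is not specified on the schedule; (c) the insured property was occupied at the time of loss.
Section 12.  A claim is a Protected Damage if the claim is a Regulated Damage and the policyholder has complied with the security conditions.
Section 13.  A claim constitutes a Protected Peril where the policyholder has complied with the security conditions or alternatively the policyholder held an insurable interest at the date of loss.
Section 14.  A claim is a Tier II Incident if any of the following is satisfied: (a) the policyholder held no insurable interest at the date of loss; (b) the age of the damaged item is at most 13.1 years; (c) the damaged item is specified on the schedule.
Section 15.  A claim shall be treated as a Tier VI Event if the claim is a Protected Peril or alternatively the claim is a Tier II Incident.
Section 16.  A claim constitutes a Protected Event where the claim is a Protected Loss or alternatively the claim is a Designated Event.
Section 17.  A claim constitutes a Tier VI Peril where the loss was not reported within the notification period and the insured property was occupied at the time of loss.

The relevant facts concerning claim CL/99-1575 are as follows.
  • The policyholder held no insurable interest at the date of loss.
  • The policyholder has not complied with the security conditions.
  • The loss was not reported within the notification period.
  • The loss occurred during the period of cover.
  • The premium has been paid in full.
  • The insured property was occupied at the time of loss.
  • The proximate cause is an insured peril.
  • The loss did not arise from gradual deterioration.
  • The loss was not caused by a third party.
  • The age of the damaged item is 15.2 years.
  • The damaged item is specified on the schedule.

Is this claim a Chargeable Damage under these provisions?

No

section 11 — Protected Loss: [the loss occurred during the period of cover? yes] AND [the damaged item is not specified on the schedule? no] AND [the insured property was occupied at the time of loss? yes] → not satisfied.
section 8 — Designated Event: [the premium has been paid in full? yes] AND [age of the damaged item: 15.2 years ≤ 13.1 years? no, so negated condition yes] → satisfied.
section 16 — Protected Event: [Protected Loss (section 11)? no] OR [Designated Event (section 8)? yes] → satisfied.
section 7 — Regulated Damage: [the premium has not been paid in full? no] AND [the insured property was unoccupied at the time of loss? no] → not satisfied.
section 12 — Protected Damage: [Regulated Damage (section 7)? no] AND [the policyholder has complied with the security conditions? no] → not satisfied.
section 13 — Protected Peril: [the policyholder has complied with the security conditions? no] OR [the policyholder held an insurable interest at the date of loss? no] → not satisfied.
section 14 — Tier II Incident: [the policyholder held no insurable interest at the date of loss? yes] OR [age of the damaged item: 15.2 years ≤ 13.1 years? no] OR [the damaged item is specified on the schedule? yes] → satisfied.
section 15 — Tier VI Event: [Protected Peril (section 13)? no] OR [Tier II Incident (section 14)? yes] → satisfied.
section 2 — Class-G Incident: [Protected Event (section 16)? yes] AND [Protected Damage (section 12)? no] AND [Tier VI Event (section 15)? yes] → not satisfied.
section 17 — Tier VI Peril: [the loss was not reported within the notification period? yes] AND [the insured property was occupied at the time of loss? yes] → satisfied.
section 9 — Exempt Incident: [the policyholder held no insurable interest at the date of loss? yes] AND [the loss arose from gradual deterioration? no] AND [the proximate cause is an insured peril? yes] → not satisfied.
section 10 — Relevant Claim: [not a Tier VI Peril (section 17)? no] OR [Exempt Incident (section 9)? no] → not satisfied.
section 6 — Chargeable Damage: [Class-G Incident (section 2)? no] OR [Relevant Claim (section 10)? no] → not satisfied.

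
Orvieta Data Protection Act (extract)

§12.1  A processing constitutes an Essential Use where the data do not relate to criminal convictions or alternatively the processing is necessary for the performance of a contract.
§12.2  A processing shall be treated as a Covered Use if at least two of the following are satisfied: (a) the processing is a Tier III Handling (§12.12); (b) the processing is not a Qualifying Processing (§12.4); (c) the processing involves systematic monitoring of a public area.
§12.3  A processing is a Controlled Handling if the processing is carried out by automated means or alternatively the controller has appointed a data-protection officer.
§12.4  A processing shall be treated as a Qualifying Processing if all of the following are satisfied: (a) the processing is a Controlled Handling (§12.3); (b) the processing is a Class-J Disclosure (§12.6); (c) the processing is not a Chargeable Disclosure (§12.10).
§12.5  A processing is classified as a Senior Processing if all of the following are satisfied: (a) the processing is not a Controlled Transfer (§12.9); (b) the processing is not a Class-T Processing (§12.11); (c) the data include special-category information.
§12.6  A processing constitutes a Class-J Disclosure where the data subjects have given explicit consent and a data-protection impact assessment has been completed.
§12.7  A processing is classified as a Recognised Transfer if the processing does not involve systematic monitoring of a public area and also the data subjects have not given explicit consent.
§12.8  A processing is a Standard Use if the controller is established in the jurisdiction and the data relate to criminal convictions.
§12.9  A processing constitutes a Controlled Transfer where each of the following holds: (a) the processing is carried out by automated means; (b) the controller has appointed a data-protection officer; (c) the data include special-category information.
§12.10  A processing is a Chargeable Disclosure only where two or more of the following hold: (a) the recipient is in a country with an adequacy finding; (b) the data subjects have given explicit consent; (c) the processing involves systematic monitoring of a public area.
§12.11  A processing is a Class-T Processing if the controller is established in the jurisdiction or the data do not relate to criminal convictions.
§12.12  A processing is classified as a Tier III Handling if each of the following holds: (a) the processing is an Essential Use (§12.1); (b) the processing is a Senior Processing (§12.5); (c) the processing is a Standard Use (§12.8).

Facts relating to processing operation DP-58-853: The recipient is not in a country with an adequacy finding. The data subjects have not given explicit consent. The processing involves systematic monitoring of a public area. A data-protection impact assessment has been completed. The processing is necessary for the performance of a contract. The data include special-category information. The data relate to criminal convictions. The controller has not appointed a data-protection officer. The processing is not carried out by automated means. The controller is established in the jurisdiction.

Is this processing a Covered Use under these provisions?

Yes

Under §12.1: the data do not relate to criminal convictions? no; or the processing is necessary for the performance of a contract? yes. So the processing is an Essential Use.
Under §12.9: the processing is carried out by automated means? no; and the controller has appointed a data-protection officer? no; and the data include special-category information? yes. So the processing is not a Controlled Transfer.
Under §12.11: the controller is established in the jurisdiction? yes; or the data do not relate to criminal convictions? no. So the processing is a Class-T Processing.
Under §12.5: not a Controlled Transfer (§12.9)? yes; and not a Class-T Processing (§12.11)? no; and the data include special-category information? yes. So the processing is not a Senior Processing.
Under §12.8: the controller is established in the jurisdiction? yes; and the data relate to criminal convictions? yes. So the processing is a Standard Use.
Under §12.12: Essential Use (§12.1)? yes; and Senior Processing (§12.5)? no; and Standard Use (§12.8)? yes. So the processing is not a Tier III Handling.
Under §12.3: the processing is carried out by automated means? no; or the controller has appointed a data-protection officer? no. So the processing is not a Controlled Handling.
Under §12.6: the data subjects have given explicit consent? no; and a data-protection impact assessment has been completed? yes. So the processing is not a Class-J Disclosure.
Under §12.10: the recipient is in a country with an adequacy finding? no; the data subjects have given explicit consent? no; the processing involves systematic monitoring of a public area? yes — 1 of 3 hold (need ≥2) → not satisfied.
Under §12.4: Controlled Handling (§12.3)? no; and Class-J Disclosure (§12.6)? no; and not a Chargeable Disclosure (§12.10)? yes. So the processing is not a Qualifying Processing.
Under §12.2: Tier III Handling (§12.12)? no; not a Qualifying Processing (§12.4)? yes; the processing involves systematic monitoring of a public area? yes — 2 of 3 hold (need ≥2) → satisfied.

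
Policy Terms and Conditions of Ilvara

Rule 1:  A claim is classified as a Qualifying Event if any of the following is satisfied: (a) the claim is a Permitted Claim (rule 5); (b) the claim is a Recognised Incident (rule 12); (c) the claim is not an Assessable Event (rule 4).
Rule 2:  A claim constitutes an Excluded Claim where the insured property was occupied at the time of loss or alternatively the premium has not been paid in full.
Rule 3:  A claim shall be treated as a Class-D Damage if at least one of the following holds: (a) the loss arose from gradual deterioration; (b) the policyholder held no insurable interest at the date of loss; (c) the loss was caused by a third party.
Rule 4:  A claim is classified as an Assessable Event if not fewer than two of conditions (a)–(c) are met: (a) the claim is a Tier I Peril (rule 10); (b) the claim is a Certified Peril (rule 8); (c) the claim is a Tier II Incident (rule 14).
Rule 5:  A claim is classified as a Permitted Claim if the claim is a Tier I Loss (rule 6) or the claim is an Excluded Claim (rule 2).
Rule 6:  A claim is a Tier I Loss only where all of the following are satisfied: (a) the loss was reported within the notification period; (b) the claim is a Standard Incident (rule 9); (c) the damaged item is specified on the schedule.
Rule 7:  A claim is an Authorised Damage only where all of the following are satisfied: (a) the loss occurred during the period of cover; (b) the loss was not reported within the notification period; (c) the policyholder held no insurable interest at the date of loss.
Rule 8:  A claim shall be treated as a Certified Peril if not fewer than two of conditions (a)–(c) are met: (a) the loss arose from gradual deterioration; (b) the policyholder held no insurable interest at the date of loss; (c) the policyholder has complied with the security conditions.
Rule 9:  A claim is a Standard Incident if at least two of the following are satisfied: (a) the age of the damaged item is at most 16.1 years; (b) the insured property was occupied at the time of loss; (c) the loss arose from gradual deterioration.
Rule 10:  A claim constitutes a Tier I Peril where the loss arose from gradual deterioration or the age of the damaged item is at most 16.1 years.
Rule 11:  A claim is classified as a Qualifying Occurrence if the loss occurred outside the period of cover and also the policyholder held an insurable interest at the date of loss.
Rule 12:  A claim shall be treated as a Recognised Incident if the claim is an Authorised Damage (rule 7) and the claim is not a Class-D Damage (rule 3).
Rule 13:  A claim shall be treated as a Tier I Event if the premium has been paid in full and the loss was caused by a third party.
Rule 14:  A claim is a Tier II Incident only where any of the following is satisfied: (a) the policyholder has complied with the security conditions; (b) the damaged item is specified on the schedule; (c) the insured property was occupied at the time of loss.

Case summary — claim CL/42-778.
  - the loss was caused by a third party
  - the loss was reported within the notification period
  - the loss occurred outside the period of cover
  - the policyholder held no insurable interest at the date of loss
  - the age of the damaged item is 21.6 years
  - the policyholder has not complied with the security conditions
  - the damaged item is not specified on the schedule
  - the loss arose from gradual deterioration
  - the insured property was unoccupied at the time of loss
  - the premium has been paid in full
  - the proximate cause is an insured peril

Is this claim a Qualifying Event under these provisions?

Under rule 9: age of the damaged item: 21.6 years ≤ 16.1 years? no; the insured property was occupied at the time of loss? no; the loss arose from gradual deterioration? yes — 1 of 3 hold (need ≥2) → not satisfied.
Under rule 6: the loss was reported within the notification period? yes; and Standard Incident (rule 9)? no; and the damaged item is specified on the schedule? no. So the claim is not a Tier I Loss.
Under rule 2: the insured property was occupied at the time of loss? no; or the premium has not been paid in full? no. So the claim is not an Excluded Claim.
Under rule 5: Tier I Loss (rule 6)? no; or Excluded Claim (rule 2)? no. So the claim is not a Permitted Claim.
Under rule 7: the loss occurred during the period of cover? no; and the loss was not reported within the notification period? no; and the policyholder held no insurable interest at the date of loss? yes. So the claim is not an Authorised Damage.
Under rule 3: the loss arose from gradual deterioration? yes; or the policyholder held no insurable interest at the date of loss? yes; or the loss was caused by a third party? yes. So the claim is a Class-D Damage.
Under rule 12: Authorised Damage (rule 7)? no; and not a Class-D Damage (rule 3)? no. So the claim is not a Recognised Incident.
Under rule 10: the loss arose from gradual deterioration? yes; or age of the damaged item: 21.6 years ≤ 16.1 years? no. So the claim is a Tier I Peril.
Under rule 8: the loss arose from gradual deterioration? yes; the policyholder held no insurable interest at the date of loss? yes; the policyholder has complied with the security conditions? no — 2 of 3 hold (need ≥2) → satisfied.
Under rule 14: the policyholder has complied with the security conditions? no; or the damaged item is specified on the schedule? no; or the insured property was occupied at the time of loss? no. So the claim is not a Tier II Incident.
Under rule 4: Tier I Peril (rule 10)? yes; Certified Peril (rule 8)? yes; Tier II Incident (rule 14)? no — 2 of 3 hold (need ≥2) → satisfied.
Under rule 1: Permitted Claim (rule 5)? no; or Recognised Incident (rule 12)? no; or not an Assessable Event (rule 4)? no. So the claim is not a Qualifying Event.

No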